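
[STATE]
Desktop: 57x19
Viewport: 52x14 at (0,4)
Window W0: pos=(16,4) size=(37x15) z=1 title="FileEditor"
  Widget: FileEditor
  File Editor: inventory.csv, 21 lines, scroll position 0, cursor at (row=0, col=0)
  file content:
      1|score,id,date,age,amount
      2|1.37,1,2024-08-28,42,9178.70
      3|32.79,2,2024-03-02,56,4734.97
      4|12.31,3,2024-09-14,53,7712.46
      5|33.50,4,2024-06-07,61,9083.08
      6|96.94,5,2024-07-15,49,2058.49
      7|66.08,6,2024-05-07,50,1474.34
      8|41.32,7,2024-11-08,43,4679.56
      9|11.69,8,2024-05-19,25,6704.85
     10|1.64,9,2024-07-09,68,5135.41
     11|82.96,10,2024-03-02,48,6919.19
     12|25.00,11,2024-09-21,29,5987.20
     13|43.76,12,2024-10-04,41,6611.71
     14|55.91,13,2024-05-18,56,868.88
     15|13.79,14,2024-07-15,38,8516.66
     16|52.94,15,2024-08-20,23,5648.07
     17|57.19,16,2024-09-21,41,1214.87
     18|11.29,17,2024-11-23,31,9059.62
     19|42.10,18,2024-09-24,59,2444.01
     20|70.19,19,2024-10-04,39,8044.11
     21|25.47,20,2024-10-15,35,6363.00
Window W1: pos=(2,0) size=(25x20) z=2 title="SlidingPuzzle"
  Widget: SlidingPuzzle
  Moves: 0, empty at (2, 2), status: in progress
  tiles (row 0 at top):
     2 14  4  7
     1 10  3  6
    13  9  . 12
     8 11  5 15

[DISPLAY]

  ┃│  2 │ 14 │  4 │  7 │  ┃━━━━━━━━━━━━━━━━━━━━━━━━━
  ┃├────┼────┼────┼────┤  ┃r                        
  ┃│  1 │ 10 │  3 │  6 │  ┃─────────────────────────
  ┃├────┼────┼────┼────┤  ┃ate,age,amount          ▲
  ┃│ 13 │  9 │    │ 12 │  ┃4-08-28,42,9178.70      █
  ┃├────┼────┼────┼────┤  ┃24-03-02,56,4734.97     ░
  ┃│  8 │ 11 │  5 │ 15 │  ┃24-09-14,53,7712.46     ░
  ┃└────┴────┴────┴────┘  ┃24-06-07,61,9083.08     ░
  ┃Moves: 0               ┃24-07-15,49,2058.49     ░
  ┃                       ┃24-05-07,50,1474.34     ░
  ┃                       ┃24-11-08,43,4679.56     ░
  ┃                       ┃24-05-19,25,6704.85     ░
  ┃                       ┃4-07-09,68,5135.41      ░
  ┃                       ┃024-03-02,48,6919.19    ▼


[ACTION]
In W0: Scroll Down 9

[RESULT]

  ┃│  2 │ 14 │  4 │  7 │  ┃━━━━━━━━━━━━━━━━━━━━━━━━━
  ┃├────┼────┼────┼────┤  ┃r                        
  ┃│  1 │ 10 │  3 │  6 │  ┃─────────────────────────
  ┃├────┼────┼────┼────┤  ┃4-07-09,68,5135.41      ▲
  ┃│ 13 │  9 │    │ 12 │  ┃024-03-02,48,6919.19    ░
  ┃├────┼────┼────┼────┤  ┃024-09-21,29,5987.20    ░
  ┃│  8 │ 11 │  5 │ 15 │  ┃024-10-04,41,6611.71    ░
  ┃└────┴────┴────┴────┘  ┃024-05-18,56,868.88     ░
  ┃Moves: 0               ┃024-07-15,38,8516.66    ░
  ┃                       ┃024-08-20,23,5648.07    ░
  ┃                       ┃024-09-21,41,1214.87    ░
  ┃                       ┃024-11-23,31,9059.62    ░
  ┃                       ┃024-09-24,59,2444.01    █
  ┃                       ┃024-10-04,39,8044.11    ▼


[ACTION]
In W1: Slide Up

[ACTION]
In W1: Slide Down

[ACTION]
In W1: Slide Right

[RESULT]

  ┃│  2 │ 14 │  4 │  7 │  ┃━━━━━━━━━━━━━━━━━━━━━━━━━
  ┃├────┼────┼────┼────┤  ┃r                        
  ┃│  1 │ 10 │  3 │  6 │  ┃─────────────────────────
  ┃├────┼────┼────┼────┤  ┃4-07-09,68,5135.41      ▲
  ┃│ 13 │    │  9 │ 12 │  ┃024-03-02,48,6919.19    ░
  ┃├────┼────┼────┼────┤  ┃024-09-21,29,5987.20    ░
  ┃│  8 │ 11 │  5 │ 15 │  ┃024-10-04,41,6611.71    ░
  ┃└────┴────┴────┴────┘  ┃024-05-18,56,868.88     ░
  ┃Moves: 3               ┃024-07-15,38,8516.66    ░
  ┃                       ┃024-08-20,23,5648.07    ░
  ┃                       ┃024-09-21,41,1214.87    ░
  ┃                       ┃024-11-23,31,9059.62    ░
  ┃                       ┃024-09-24,59,2444.01    █
  ┃                       ┃024-10-04,39,8044.11    ▼


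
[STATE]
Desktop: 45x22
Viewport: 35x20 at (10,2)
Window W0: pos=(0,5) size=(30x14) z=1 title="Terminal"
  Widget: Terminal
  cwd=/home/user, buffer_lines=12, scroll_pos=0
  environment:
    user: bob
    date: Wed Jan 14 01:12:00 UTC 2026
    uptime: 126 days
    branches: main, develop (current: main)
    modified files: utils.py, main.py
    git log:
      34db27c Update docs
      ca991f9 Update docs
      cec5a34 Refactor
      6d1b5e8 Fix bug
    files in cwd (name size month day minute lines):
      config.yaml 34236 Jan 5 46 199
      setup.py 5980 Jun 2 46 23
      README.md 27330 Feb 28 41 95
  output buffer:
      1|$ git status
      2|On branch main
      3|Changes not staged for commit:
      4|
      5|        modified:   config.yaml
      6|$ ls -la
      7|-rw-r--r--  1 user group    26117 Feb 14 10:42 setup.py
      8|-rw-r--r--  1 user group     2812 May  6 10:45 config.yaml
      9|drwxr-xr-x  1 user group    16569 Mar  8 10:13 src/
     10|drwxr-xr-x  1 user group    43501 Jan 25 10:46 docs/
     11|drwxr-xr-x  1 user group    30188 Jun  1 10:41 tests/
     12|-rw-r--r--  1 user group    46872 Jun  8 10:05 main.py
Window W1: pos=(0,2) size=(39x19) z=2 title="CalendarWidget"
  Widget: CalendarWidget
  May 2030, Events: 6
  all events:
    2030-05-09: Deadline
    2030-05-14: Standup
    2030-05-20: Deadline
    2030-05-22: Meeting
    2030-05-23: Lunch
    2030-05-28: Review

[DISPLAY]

━━━━━━━━━━━━━━━━━━━━━━━━━━━━┓      
Widget                      ┃      
────────────────────────────┨      
      May 2030              ┃      
Th Fr Sa Su                 ┃      
 2  3  4  5                 ┃      
 9* 10 11 12                ┃      
 16 17 18 19                ┃      
* 23* 24 25 26              ┃      
 30 31                      ┃      
                            ┃      
                            ┃      
                            ┃      
                            ┃      
                            ┃      
                            ┃      
                            ┃      
                            ┃      
━━━━━━━━━━━━━━━━━━━━━━━━━━━━┛      
                                   


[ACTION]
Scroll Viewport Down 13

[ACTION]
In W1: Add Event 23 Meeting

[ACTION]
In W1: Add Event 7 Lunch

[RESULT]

━━━━━━━━━━━━━━━━━━━━━━━━━━━━┓      
Widget                      ┃      
────────────────────────────┨      
      May 2030              ┃      
Th Fr Sa Su                 ┃      
 2  3  4  5                 ┃      
  9* 10 11 12               ┃      
 16 17 18 19                ┃      
* 23* 24 25 26              ┃      
 30 31                      ┃      
                            ┃      
                            ┃      
                            ┃      
                            ┃      
                            ┃      
                            ┃      
                            ┃      
                            ┃      
━━━━━━━━━━━━━━━━━━━━━━━━━━━━┛      
                                   


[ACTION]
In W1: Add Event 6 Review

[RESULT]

━━━━━━━━━━━━━━━━━━━━━━━━━━━━┓      
Widget                      ┃      
────────────────────────────┨      
      May 2030              ┃      
Th Fr Sa Su                 ┃      
 2  3  4  5                 ┃      
8  9* 10 11 12              ┃      
 16 17 18 19                ┃      
* 23* 24 25 26              ┃      
 30 31                      ┃      
                            ┃      
                            ┃      
                            ┃      
                            ┃      
                            ┃      
                            ┃      
                            ┃      
                            ┃      
━━━━━━━━━━━━━━━━━━━━━━━━━━━━┛      
                                   


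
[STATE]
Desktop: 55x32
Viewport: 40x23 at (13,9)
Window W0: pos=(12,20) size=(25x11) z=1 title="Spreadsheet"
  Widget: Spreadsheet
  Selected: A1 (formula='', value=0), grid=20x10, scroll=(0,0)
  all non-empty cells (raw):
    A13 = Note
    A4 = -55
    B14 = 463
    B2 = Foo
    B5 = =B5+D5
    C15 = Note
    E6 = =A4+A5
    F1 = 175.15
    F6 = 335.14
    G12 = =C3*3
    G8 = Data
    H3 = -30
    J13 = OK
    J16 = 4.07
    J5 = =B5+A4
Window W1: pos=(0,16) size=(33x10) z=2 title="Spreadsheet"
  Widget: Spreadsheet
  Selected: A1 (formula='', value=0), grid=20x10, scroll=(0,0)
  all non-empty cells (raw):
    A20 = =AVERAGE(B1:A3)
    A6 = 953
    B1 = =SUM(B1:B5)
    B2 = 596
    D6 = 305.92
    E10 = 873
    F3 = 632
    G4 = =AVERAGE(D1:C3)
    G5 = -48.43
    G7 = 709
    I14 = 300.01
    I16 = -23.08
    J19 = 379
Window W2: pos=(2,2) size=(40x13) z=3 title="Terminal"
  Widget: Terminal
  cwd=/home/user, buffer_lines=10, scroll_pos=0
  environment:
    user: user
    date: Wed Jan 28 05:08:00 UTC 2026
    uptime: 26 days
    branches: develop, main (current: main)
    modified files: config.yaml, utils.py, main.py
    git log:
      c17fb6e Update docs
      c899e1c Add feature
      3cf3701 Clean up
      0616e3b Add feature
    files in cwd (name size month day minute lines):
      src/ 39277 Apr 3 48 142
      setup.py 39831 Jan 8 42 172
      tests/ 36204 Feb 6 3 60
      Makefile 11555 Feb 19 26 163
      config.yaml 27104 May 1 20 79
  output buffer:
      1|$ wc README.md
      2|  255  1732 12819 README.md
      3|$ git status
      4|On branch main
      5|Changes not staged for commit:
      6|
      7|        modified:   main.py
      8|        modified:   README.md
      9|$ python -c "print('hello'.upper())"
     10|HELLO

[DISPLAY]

t staged for commit:        ┃           
                            ┃           
dified:   main.py           ┃           
dified:   README.md         ┃           
c "print('hello'.upper())"  ┃           
━━━━━━━━━━━━━━━━━━━━━━━━━━━━┛           
                                        
━━━━━━━━━━━━━━━━━━━┓                    
                   ┃                    
───────────────────┨                    
                   ┃                    
   B       C       ┃━━━┓                
-------------------┃   ┃                
#CIRC!         0   ┃───┨                
     596       0   ┃   ┃                
       0       0   ┃   ┃                
━━━━━━━━━━━━━━━━━━━┛---┃                
  1      [0]       0   ┃                
  2        0Foo        ┃                
  3        0       0   ┃                
  4      -55       0   ┃                
━━━━━━━━━━━━━━━━━━━━━━━┛                
                                        


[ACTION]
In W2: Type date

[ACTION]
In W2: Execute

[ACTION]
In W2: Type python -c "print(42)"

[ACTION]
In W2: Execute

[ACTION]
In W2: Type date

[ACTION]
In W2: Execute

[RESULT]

c "print(42)"               ┃           
                            ┃           
                            ┃           
 05:08:00 UTC 2026          ┃           
                            ┃           
━━━━━━━━━━━━━━━━━━━━━━━━━━━━┛           
                                        
━━━━━━━━━━━━━━━━━━━┓                    
                   ┃                    
───────────────────┨                    
                   ┃                    
   B       C       ┃━━━┓                
-------------------┃   ┃                
#CIRC!         0   ┃───┨                
     596       0   ┃   ┃                
       0       0   ┃   ┃                
━━━━━━━━━━━━━━━━━━━┛---┃                
  1      [0]       0   ┃                
  2        0Foo        ┃                
  3        0       0   ┃                
  4      -55       0   ┃                
━━━━━━━━━━━━━━━━━━━━━━━┛                
                                        


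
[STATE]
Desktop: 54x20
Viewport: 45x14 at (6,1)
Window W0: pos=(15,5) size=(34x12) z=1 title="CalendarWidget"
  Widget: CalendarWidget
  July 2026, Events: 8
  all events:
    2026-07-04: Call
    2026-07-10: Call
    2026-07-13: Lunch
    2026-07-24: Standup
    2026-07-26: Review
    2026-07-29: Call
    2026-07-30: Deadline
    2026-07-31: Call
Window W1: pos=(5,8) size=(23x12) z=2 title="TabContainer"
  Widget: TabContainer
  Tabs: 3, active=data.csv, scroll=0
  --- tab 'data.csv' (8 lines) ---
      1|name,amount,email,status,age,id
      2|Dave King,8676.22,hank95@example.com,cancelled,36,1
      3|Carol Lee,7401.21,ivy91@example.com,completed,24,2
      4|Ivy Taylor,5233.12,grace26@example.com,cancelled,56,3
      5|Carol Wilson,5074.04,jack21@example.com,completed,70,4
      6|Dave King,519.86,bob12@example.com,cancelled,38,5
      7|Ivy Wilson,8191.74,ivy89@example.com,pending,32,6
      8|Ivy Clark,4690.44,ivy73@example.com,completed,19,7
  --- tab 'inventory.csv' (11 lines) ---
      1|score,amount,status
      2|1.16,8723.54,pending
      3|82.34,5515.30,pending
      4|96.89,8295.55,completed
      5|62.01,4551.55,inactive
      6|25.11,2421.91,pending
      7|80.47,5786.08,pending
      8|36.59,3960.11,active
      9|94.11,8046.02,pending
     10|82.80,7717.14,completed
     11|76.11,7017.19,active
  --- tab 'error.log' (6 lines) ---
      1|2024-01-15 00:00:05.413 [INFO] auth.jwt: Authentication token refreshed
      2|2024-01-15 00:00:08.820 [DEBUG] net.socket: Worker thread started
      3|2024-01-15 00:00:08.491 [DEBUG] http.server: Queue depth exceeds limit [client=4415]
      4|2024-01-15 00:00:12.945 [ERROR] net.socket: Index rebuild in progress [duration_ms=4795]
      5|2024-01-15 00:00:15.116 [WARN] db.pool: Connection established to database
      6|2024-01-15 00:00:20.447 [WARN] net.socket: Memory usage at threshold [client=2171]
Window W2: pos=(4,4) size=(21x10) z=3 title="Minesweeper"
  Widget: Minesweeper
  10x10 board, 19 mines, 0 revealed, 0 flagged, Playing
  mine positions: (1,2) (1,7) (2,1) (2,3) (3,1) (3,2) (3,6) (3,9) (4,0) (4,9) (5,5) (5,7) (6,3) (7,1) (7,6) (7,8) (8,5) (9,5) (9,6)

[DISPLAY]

                                             
                                             
                                             
━━━━━━━━━━━━━━━━━━┓                          
Minesweeper       ┃━━━━━━━━━━━━━━━━━━━━━━━┓  
──────────────────┨Widget                 ┃  
■■■■■■■■■         ┃───────────────────────┨  
■■■■■■■■■         ┃━━┓uly 2026            ┃  
■■■■■■■■■         ┃  ┃Fr Sa Su            ┃  
■■■■■■■■■         ┃──┨ 3  4*  5           ┃  
■■■■■■■■■         ┃ry┃10* 11 12           ┃  
■■■■■■■■■         ┃──┃ 17 18 19           ┃  
━━━━━━━━━━━━━━━━━━┛ta┃24* 25 26*          ┃  
Dave King,8676.22,han┃* 31*               ┃  


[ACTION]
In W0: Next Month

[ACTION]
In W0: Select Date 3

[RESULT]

                                             
                                             
                                             
━━━━━━━━━━━━━━━━━━┓                          
Minesweeper       ┃━━━━━━━━━━━━━━━━━━━━━━━┓  
──────────────────┨Widget                 ┃  
■■■■■■■■■         ┃───────────────────────┨  
■■■■■■■■■         ┃━━┓gust 2026           ┃  
■■■■■■■■■         ┃  ┃Fr Sa Su            ┃  
■■■■■■■■■         ┃──┨    1  2            ┃  
■■■■■■■■■         ┃ry┃6  7  8  9          ┃  
■■■■■■■■■         ┃──┃14 15 16            ┃  
━━━━━━━━━━━━━━━━━━┛ta┃21 22 23            ┃  
Dave King,8676.22,han┃28 29 30            ┃  


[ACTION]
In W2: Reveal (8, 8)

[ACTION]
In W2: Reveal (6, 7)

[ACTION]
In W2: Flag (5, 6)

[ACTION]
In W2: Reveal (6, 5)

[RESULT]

                                             
                                             
                                             
━━━━━━━━━━━━━━━━━━┓                          
Minesweeper       ┃━━━━━━━━━━━━━━━━━━━━━━━┓  
──────────────────┨Widget                 ┃  
■■■■■■■■■         ┃───────────────────────┨  
■■■■■■■■■         ┃━━┓gust 2026           ┃  
■■■■■■■■■         ┃  ┃Fr Sa Su            ┃  
■■■■■■■■■         ┃──┨    1  2            ┃  
■■■■■■■■■         ┃ry┃6  7  8  9          ┃  
■■■■■⚑■■■         ┃──┃14 15 16            ┃  
━━━━━━━━━━━━━━━━━━┛ta┃21 22 23            ┃  
Dave King,8676.22,han┃28 29 30            ┃  


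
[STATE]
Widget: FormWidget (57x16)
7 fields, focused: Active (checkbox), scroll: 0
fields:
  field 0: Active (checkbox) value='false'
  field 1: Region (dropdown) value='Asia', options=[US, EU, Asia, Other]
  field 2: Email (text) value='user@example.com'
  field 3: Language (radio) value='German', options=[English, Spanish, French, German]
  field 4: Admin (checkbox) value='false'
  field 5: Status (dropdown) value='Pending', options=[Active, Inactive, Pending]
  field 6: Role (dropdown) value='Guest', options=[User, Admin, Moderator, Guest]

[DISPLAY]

> Active:     [ ]                                        
  Region:     [Asia                                    ▼]
  Email:      [user@example.com                         ]
  Language:   ( ) English  ( ) Spanish  ( ) French  (●) G
  Admin:      [ ]                                        
  Status:     [Pending                                 ▼]
  Role:       [Guest                                   ▼]
                                                         
                                                         
                                                         
                                                         
                                                         
                                                         
                                                         
                                                         
                                                         


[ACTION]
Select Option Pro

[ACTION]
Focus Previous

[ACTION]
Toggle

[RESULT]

  Active:     [ ]                                        
  Region:     [Asia                                    ▼]
  Email:      [user@example.com                         ]
  Language:   ( ) English  ( ) Spanish  ( ) French  (●) G
  Admin:      [ ]                                        
  Status:     [Pending                                 ▼]
> Role:       [Guest                                   ▼]
                                                         
                                                         
                                                         
                                                         
                                                         
                                                         
                                                         
                                                         
                                                         


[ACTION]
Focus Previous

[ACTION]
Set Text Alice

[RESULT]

  Active:     [ ]                                        
  Region:     [Asia                                    ▼]
  Email:      [user@example.com                         ]
  Language:   ( ) English  ( ) Spanish  ( ) French  (●) G
  Admin:      [ ]                                        
> Status:     [Pending                                 ▼]
  Role:       [Guest                                   ▼]
                                                         
                                                         
                                                         
                                                         
                                                         
                                                         
                                                         
                                                         
                                                         


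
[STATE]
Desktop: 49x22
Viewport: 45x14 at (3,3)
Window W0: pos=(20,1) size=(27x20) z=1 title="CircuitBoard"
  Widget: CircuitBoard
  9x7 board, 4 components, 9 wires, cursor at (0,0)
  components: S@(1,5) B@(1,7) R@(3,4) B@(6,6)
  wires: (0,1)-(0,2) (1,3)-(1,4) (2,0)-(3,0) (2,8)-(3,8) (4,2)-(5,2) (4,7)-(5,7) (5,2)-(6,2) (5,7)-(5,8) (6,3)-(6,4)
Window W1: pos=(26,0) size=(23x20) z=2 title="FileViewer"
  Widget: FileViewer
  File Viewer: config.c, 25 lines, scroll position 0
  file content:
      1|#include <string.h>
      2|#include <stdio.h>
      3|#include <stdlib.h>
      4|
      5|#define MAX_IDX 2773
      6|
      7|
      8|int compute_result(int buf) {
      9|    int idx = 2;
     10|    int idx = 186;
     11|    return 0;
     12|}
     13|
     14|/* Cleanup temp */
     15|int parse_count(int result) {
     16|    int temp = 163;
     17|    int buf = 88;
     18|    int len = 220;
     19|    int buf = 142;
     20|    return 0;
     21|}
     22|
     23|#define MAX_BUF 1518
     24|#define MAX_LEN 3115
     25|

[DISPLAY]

                 ┠─────┃#include <string.h> ▲
                 ┃   0 ┃#include <stdio.h>  █
                 ┃0  [.┃#include <stdlib.h> ░
                 ┃     ┃                    ░
                 ┃1    ┃#define MAX_IDX 2773░
                 ┃     ┃                    ░
                 ┃2   ·┃                    ░
                 ┃    │┃int compute_result(i░
                 ┃3   ·┃    int idx = 2;    ░
                 ┃     ┃    int idx = 186;  ░
                 ┃4    ┃    return 0;       ░
                 ┃     ┃}                   ░
                 ┃5    ┃                    ░
                 ┃     ┃/* Cleanup temp */  ░


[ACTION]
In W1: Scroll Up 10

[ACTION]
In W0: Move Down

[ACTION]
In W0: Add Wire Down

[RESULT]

                 ┠─────┃#include <string.h> ▲
                 ┃   0 ┃#include <stdio.h>  █
                 ┃0    ┃#include <stdlib.h> ░
                 ┃     ┃                    ░
                 ┃1  [.┃#define MAX_IDX 2773░
                 ┃    │┃                    ░
                 ┃2   ·┃                    ░
                 ┃    │┃int compute_result(i░
                 ┃3   ·┃    int idx = 2;    ░
                 ┃     ┃    int idx = 186;  ░
                 ┃4    ┃    return 0;       ░
                 ┃     ┃}                   ░
                 ┃5    ┃                    ░
                 ┃     ┃/* Cleanup temp */  ░


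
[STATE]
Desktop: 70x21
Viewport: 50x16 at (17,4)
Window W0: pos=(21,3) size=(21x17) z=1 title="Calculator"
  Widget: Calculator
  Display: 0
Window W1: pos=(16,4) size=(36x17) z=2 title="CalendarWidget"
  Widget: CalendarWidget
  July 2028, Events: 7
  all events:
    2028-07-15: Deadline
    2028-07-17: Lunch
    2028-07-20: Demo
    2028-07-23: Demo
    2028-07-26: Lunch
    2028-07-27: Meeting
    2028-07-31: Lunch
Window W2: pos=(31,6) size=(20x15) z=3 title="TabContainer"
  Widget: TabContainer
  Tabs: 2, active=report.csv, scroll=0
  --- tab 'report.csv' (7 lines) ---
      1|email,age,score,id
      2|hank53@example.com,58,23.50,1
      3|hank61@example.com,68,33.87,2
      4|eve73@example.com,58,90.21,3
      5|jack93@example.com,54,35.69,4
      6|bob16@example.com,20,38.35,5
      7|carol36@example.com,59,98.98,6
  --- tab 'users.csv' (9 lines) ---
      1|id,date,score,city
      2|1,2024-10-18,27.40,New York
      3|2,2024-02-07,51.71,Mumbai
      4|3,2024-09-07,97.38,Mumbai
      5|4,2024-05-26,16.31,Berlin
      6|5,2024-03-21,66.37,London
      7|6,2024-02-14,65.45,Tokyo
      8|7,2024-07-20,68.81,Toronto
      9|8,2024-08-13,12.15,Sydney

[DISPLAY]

━━━━━━━━━━━━━━━━━━━━━━━━━━━━━━━━━━┓               
 CalendarWidget                   ┃               
──────────────┏━━━━━━━━━━━━━━━━━━┓┨               
            Ju┃ TabContainer     ┃┃               
Mo Tu We Th Fr┠──────────────────┨┃               
              ┃[report.csv]│ user┃┃               
 3  4  5  6  7┃──────────────────┃┃               
10 11 12 13 14┃email,age,score,id┃┃               
17* 18 19 20* ┃hank53@example.com┃┃               
24 25 26* 27* ┃hank61@example.com┃┃               
31*           ┃eve73@example.com,┃┃               
              ┃jack93@example.com┃┃               
              ┃bob16@example.com,┃┃               
              ┃carol36@example.co┃┃               
              ┃                  ┃┃               
              ┃                  ┃┃               


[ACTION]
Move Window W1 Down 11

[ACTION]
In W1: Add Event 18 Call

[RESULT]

━━━━━━━━━━━━━━━━━━━━━━━━━━━━━━━━━━┓               
 CalendarWidget                   ┃               
──────────────┏━━━━━━━━━━━━━━━━━━┓┨               
            Ju┃ TabContainer     ┃┃               
Mo Tu We Th Fr┠──────────────────┨┃               
              ┃[report.csv]│ user┃┃               
 3  4  5  6  7┃──────────────────┃┃               
10 11 12 13 14┃email,age,score,id┃┃               
17* 18* 19 20*┃hank53@example.com┃┃               
24 25 26* 27* ┃hank61@example.com┃┃               
31*           ┃eve73@example.com,┃┃               
              ┃jack93@example.com┃┃               
              ┃bob16@example.com,┃┃               
              ┃carol36@example.co┃┃               
              ┃                  ┃┃               
              ┃                  ┃┃               


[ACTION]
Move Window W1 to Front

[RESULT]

━━━━━━━━━━━━━━━━━━━━━━━━━━━━━━━━━━┓               
 CalendarWidget                   ┃               
──────────────────────────────────┨               
            July 2028             ┃               
Mo Tu We Th Fr Sa Su              ┃               
                1  2              ┃               
 3  4  5  6  7  8  9              ┃               
10 11 12 13 14 15* 16             ┃               
17* 18* 19 20* 21 22 23*          ┃               
24 25 26* 27* 28 29 30            ┃               
31*                               ┃               
                                  ┃               
                                  ┃               
                                  ┃               
                                  ┃               
                                  ┃               


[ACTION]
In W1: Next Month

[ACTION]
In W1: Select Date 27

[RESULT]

━━━━━━━━━━━━━━━━━━━━━━━━━━━━━━━━━━┓               
 CalendarWidget                   ┃               
──────────────────────────────────┨               
           August 2028            ┃               
Mo Tu We Th Fr Sa Su              ┃               
    1  2  3  4  5  6              ┃               
 7  8  9 10 11 12 13              ┃               
14 15 16 17 18 19 20              ┃               
21 22 23 24 25 26 [27]            ┃               
28 29 30 31                       ┃               
                                  ┃               
                                  ┃               
                                  ┃               
                                  ┃               
                                  ┃               
                                  ┃               


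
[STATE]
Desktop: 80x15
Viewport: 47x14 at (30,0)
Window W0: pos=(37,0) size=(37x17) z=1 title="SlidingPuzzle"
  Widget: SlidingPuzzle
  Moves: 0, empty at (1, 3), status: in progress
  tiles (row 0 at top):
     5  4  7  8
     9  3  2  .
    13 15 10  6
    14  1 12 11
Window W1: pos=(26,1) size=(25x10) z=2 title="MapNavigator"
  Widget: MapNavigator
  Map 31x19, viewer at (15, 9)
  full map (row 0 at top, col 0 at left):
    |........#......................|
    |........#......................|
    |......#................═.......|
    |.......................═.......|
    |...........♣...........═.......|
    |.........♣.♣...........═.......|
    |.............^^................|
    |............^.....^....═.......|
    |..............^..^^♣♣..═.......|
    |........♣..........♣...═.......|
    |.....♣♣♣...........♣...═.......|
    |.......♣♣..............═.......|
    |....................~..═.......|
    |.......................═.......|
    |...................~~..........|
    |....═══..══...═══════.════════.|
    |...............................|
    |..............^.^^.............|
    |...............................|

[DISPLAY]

       ┏━━━━━━━━━━━━━━━━━━━━━━━━━━━━━━━━━━━┓   
━━━━━━━━━━━━━━━━━━━━┓e                     ┃   
pNavigator          ┃──────────────────────┨   
────────────────────┨──┬────┐              ┃   
......^^............┃7 │  8 │              ┃   
.....^.....^....═...┃──┼────┤              ┃   
.......^..^^♣♣..═...┃2 │    │              ┃   
.♣......@...♣...═...┃──┼────┤              ┃   
♣...........♣...═...┃0 │  6 │              ┃   
♣♣..............═...┃──┼────┤              ┃   
━━━━━━━━━━━━━━━━━━━━┛2 │ 11 │              ┃   
       ┃└────┴────┴────┴────┘              ┃   
       ┃Moves: 0                           ┃   
       ┃                                   ┃   


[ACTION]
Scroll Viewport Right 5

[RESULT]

    ┏━━━━━━━━━━━━━━━━━━━━━━━━━━━━━━━━━━━┓      
━━━━━━━━━━━━━━━━━┓e                     ┃      
vigator          ┃──────────────────────┨      
─────────────────┨──┬────┐              ┃      
...^^............┃7 │  8 │              ┃      
..^.....^....═...┃──┼────┤              ┃      
....^..^^♣♣..═...┃2 │    │              ┃      
.....@...♣...═...┃──┼────┤              ┃      
.........♣...═...┃0 │  6 │              ┃      
.............═...┃──┼────┤              ┃      
━━━━━━━━━━━━━━━━━┛2 │ 11 │              ┃      
    ┃└────┴────┴────┴────┘              ┃      
    ┃Moves: 0                           ┃      
    ┃                                   ┃      


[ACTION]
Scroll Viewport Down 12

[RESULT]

━━━━━━━━━━━━━━━━━┓e                     ┃      
vigator          ┃──────────────────────┨      
─────────────────┨──┬────┐              ┃      
...^^............┃7 │  8 │              ┃      
..^.....^....═...┃──┼────┤              ┃      
....^..^^♣♣..═...┃2 │    │              ┃      
.....@...♣...═...┃──┼────┤              ┃      
.........♣...═...┃0 │  6 │              ┃      
.............═...┃──┼────┤              ┃      
━━━━━━━━━━━━━━━━━┛2 │ 11 │              ┃      
    ┃└────┴────┴────┴────┘              ┃      
    ┃Moves: 0                           ┃      
    ┃                                   ┃      
    ┃                                   ┃      


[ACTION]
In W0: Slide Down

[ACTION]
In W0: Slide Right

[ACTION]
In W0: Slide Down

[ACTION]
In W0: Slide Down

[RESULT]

━━━━━━━━━━━━━━━━━┓e                     ┃      
vigator          ┃──────────────────────┨      
─────────────────┨──┬────┐              ┃      
...^^............┃  │  7 │              ┃      
..^.....^....═...┃──┼────┤              ┃      
....^..^^♣♣..═...┃2 │  8 │              ┃      
.....@...♣...═...┃──┼────┤              ┃      
.........♣...═...┃0 │  6 │              ┃      
.............═...┃──┼────┤              ┃      
━━━━━━━━━━━━━━━━━┛2 │ 11 │              ┃      
    ┃└────┴────┴────┴────┘              ┃      
    ┃Moves: 2                           ┃      
    ┃                                   ┃      
    ┃                                   ┃      


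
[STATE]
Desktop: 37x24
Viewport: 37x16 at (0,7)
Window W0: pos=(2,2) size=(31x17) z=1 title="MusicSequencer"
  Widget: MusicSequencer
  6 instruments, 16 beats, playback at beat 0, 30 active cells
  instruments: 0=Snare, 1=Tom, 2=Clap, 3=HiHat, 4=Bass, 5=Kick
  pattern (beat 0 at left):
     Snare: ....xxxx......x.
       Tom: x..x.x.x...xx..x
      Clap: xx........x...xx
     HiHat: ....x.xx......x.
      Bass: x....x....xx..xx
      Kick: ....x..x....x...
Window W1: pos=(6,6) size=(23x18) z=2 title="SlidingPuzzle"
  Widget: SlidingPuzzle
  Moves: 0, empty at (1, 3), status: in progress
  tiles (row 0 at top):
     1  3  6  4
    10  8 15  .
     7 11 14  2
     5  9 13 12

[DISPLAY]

  ┃   ┃ SlidingPuzzle       ┃   ┃    
  ┃  C┠─────────────────────┨   ┃    
  ┃ Hi┃┌────┬────┬────┬────┐┃   ┃    
  ┃  B┃│  1 │  3 │  6 │  4 │┃   ┃    
  ┃  K┃├────┼────┼────┼────┤┃   ┃    
  ┃   ┃│ 10 │  8 │ 15 │    │┃   ┃    
  ┃   ┃├────┼────┼────┼────┤┃   ┃    
  ┃   ┃│  7 │ 11 │ 14 │  2 │┃   ┃    
  ┃   ┃├────┼────┼────┼────┤┃   ┃    
  ┃   ┃│  5 │  9 │ 13 │ 12 │┃   ┃    
  ┃   ┃└────┴────┴────┴────┘┃   ┃    
  ┗━━━┃Moves: 0             ┃━━━┛    
      ┃                     ┃        
      ┃                     ┃        
      ┃                     ┃        
      ┃                     ┃        


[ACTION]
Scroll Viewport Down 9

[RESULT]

  ┃  C┠─────────────────────┨   ┃    
  ┃ Hi┃┌────┬────┬────┬────┐┃   ┃    
  ┃  B┃│  1 │  3 │  6 │  4 │┃   ┃    
  ┃  K┃├────┼────┼────┼────┤┃   ┃    
  ┃   ┃│ 10 │  8 │ 15 │    │┃   ┃    
  ┃   ┃├────┼────┼────┼────┤┃   ┃    
  ┃   ┃│  7 │ 11 │ 14 │  2 │┃   ┃    
  ┃   ┃├────┼────┼────┼────┤┃   ┃    
  ┃   ┃│  5 │  9 │ 13 │ 12 │┃   ┃    
  ┃   ┃└────┴────┴────┴────┘┃   ┃    
  ┗━━━┃Moves: 0             ┃━━━┛    
      ┃                     ┃        
      ┃                     ┃        
      ┃                     ┃        
      ┃                     ┃        
      ┗━━━━━━━━━━━━━━━━━━━━━┛        


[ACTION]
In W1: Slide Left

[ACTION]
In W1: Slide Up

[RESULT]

  ┃  C┠─────────────────────┨   ┃    
  ┃ Hi┃┌────┬────┬────┬────┐┃   ┃    
  ┃  B┃│  1 │  3 │  6 │  4 │┃   ┃    
  ┃  K┃├────┼────┼────┼────┤┃   ┃    
  ┃   ┃│ 10 │  8 │ 15 │  2 │┃   ┃    
  ┃   ┃├────┼────┼────┼────┤┃   ┃    
  ┃   ┃│  7 │ 11 │ 14 │    │┃   ┃    
  ┃   ┃├────┼────┼────┼────┤┃   ┃    
  ┃   ┃│  5 │  9 │ 13 │ 12 │┃   ┃    
  ┃   ┃└────┴────┴────┴────┘┃   ┃    
  ┗━━━┃Moves: 1             ┃━━━┛    
      ┃                     ┃        
      ┃                     ┃        
      ┃                     ┃        
      ┃                     ┃        
      ┗━━━━━━━━━━━━━━━━━━━━━┛        


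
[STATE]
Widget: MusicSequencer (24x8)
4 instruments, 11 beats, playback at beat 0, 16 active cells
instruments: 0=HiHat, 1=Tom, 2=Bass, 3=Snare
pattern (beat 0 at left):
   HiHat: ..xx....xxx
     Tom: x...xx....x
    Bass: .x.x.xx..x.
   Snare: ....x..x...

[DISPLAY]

      ▼1234567890       
 HiHat··██····███       
   Tom█···██····█       
  Bass·█·█·██··█·       
 Snare····█··█···       
                        
                        
                        


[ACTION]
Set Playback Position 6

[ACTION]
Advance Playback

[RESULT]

      0123456▼890       
 HiHat··██····███       
   Tom█···██····█       
  Bass·█·█·██··█·       
 Snare····█··█···       
                        
                        
                        


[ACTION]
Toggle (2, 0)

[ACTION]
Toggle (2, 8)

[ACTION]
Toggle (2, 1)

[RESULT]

      0123456▼890       
 HiHat··██····███       
   Tom█···██····█       
  Bass█··█·██·██·       
 Snare····█··█···       
                        
                        
                        
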